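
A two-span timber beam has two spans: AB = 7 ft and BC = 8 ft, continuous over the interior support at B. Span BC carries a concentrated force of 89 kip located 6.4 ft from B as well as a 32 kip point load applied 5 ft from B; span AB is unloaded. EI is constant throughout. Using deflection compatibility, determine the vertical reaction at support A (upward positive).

R_A = -8.351 kip

Release continuity at B by inserting a hinge; the redundant is the internal moment M_B. The primary structure is two simply-supported spans AB and BC.
End slopes at the hinge B, treating each span as simply supported:
  span BC: point load 89 at a = 6.4: Pab(L + b)/(6LEI) = 182.3/EI
  span BC: point load 32 at a = 5: Pab(L + b)/(6LEI) = 110/EI
  relative rotation θ_0 = (0 + 292.3)/EI = 292.3/EI
A unit hogging moment at B produces rotation L₁/(3EI) + L₂/(3EI) = 5/EI.
Compatibility: M_B·(L₁+L₂)/(3EI) = θ_0, giving M_B = 58.45 kip·ft (hogging).
Span AB, ΣM about A with M_B applied at B: R_B^{AB}·7 = 0 + 58.45, so R_B^{AB} = 8.351 kip and R_A = 0 − 8.351 = -8.351 kip.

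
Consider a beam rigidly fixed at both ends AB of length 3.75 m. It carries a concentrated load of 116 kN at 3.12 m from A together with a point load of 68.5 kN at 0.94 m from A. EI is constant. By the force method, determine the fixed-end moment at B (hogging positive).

M_B = 62.68 kN·m

Take the two fixed-end moments M_A, M_B as redundants; the released structure is the simple span AB.
End rotations of the released simple span under the applied load (×1/EI):
  at A: point load 116 at a = 3.12: Pab(L + b)/(6LEI) = 44.39/EI
  at B: point load 116 at a = 3.12: Pab(L + a)/(6LEI) = 69.62/EI
  at A: point load 68.5 at a = 0.94: Pab(L + b)/(6LEI) = 52.75/EI
  at B: point load 68.5 at a = 0.94: Pab(L + a)/(6LEI) = 37.72/EI
  θ_A0 = 97.14/EI,  θ_B0 = 107.3/EI
Flexibility coefficients: a unit moment at one end gives L/(3EI) there and L/(6EI) at the far end, so f₁₁ = f₂₂ = 1.25/EI and f₁₂ = f₂₁ = 0.625/EI.
Compatibility — zero rotation at each built-in end:
  1.25 M_A + 0.625 M_B = 97.14
  0.625 M_A + 1.25 M_B = 107.3
Solving the pair gives M_A = 46.37 kN·m and M_B = 62.68 kN·m (hogging).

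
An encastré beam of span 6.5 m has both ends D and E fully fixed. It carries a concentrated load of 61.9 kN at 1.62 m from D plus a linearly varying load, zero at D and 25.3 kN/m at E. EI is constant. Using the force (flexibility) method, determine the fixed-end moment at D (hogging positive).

Release both end moments; the primary structure is a simply-supported span DE with redundants M_D and M_E.
End rotations of the released simple span under the applied load (×1/EI):
  at D: point load 61.9 at a = 1.62: Pab(L + b)/(6LEI) = 142.8/EI
  at E: point load 61.9 at a = 1.62: Pab(L + a)/(6LEI) = 101.9/EI
  at D: triangular load, peak 25.3: 7w₀L³/(360EI) = 135.1/EI
  at E: triangular load, peak 25.3: w₀L³/(45EI) = 154.4/EI
  θ_D0 = 277.9/EI,  θ_E0 = 256.3/EI
Flexibility coefficients: a unit moment at one end gives L/(3EI) there and L/(6EI) at the far end, so f₁₁ = f₂₂ = 2.167/EI and f₁₂ = f₂₁ = 1.083/EI.
Compatibility — zero rotation at each built-in end:
  2.167 M_D + 1.083 M_E = 277.9
  1.083 M_D + 2.167 M_E = 256.3
Solving the pair gives M_D = 92.15 kN·m and M_E = 72.21 kN·m (hogging).

M_D = 92.15 kN·m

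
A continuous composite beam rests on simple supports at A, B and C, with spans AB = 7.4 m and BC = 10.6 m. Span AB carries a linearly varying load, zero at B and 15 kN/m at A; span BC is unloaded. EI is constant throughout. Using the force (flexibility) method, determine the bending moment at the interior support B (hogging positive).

M_B = 19.7 kN·m

Release continuity at B by inserting a hinge; the redundant is the internal moment M_B. The primary structure is two simply-supported spans AB and BC.
End slopes at the hinge B, treating each span as simply supported:
  span AB: triangular load, peak 15: 7w₀L³/(360EI) = 118.2/EI
  relative rotation θ_0 = (118.2 + 0)/EI = 118.2/EI
A unit hogging moment at B produces rotation L₁/(3EI) + L₂/(3EI) = 6/EI.
Slope continuity at B: θ_0 = M_B·6/EI, so M_B = 118.2/6 = 19.7 kN·m (hogging).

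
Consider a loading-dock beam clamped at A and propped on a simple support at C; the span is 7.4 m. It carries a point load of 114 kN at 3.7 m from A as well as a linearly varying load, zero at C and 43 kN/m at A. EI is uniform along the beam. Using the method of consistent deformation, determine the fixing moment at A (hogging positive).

Release the roller at C. Primary structure: cantilever fixed at A.
Deflection at C on the released cantilever, summing each load's contribution:
  point load 114 at a = 3.7: Pa²(3L − a)/(6EI) = 4812/EI
  triangular load, peak 43 at the fixed end: w₀L⁴/(30EI) = 4298/EI
  δ_0 = 9110/EI
Tip deflection under a unit load at C: L³/(3EI) = 135.1/EI.
The prop prevents deflection at C: R_C = δ_0/δ_{CC} = 9110/135.1 = 67.44 kN.
Moment equilibrium about A: M_A = Σ(load moments about A) − R_C·L = 814.2 − 67.44×7.4 = 315.2 kN·m.

M_A = 315.2 kN·m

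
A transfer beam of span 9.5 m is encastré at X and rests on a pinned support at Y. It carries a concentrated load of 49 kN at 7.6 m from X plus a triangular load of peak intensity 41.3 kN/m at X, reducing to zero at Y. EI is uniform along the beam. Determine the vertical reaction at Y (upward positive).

Take the reaction at Y as the redundant and release it; the primary structure is a cantilever fixed at X.
Downward deflection at the released point Y due to the loads:
  point load 49 at a = 7.6: Pa²(3L − a)/(6EI) = 9859/EI
  triangular load, peak 41.3 at the fixed end: w₀L⁴/(30EI) = 11213/EI
  δ_0 = 21072/EI
Flexibility coefficient — unit upward force at Y: δ_{YY} = L³/(3EI) = 285.8/EI.
Compatibility at Y: δ_0 − R_Y·δ_{YY} = 0, so R_Y = 21072/285.8 = 73.73 kN.

R_Y = 73.73 kN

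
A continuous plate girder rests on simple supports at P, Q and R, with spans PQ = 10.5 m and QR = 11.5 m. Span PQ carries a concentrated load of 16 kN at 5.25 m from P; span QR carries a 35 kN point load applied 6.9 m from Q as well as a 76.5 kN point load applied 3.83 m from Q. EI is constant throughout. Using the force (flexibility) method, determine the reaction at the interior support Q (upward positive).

Insert a hinge at Q; M_Q is the redundant, and each span becomes simply supported.
End slopes at the hinge Q, treating each span as simply supported:
  span PQ: point load 16 at a = 5.25: Pab(L + a)/(6LEI) = 110.2/EI
  span QR: point load 35 at a = 6.9: Pab(L + b)/(6LEI) = 259.2/EI
  span QR: point load 76.5 at a = 3.83: Pab(L + b)/(6LEI) = 624.4/EI
  relative rotation θ_0 = (110.2 + 883.6)/EI = 993.8/EI
A unit hogging moment at Q produces rotation L₁/(3EI) + L₂/(3EI) = 7.333/EI.
Compatibility: M_Q·(L₁+L₂)/(3EI) = θ_0, giving M_Q = 135.5 kN·m (hogging).
Span PQ, ΣM about P with M_Q applied at Q: R_Q^{PQ}·10.5 = 84 + 135.5, so R_Q^{PQ} = 20.91 kN and R_P = 16 − 20.91 = -4.907 kN.
Span QR, ΣM about R: R_Q^{QR}·11.5 = 747.8 + 135.5, so R_Q^{QR} = 76.81 kN and R_R = 111.5 − 76.81 = 34.69 kN.
R_Q = 20.91 + 76.81 = 97.71 kN.

R_Q = 97.71 kN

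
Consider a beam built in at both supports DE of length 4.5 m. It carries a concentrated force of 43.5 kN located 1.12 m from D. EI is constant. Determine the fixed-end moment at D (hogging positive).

Release both end moments; the primary structure is a simply-supported span DE with redundants M_D and M_E.
Simple-span end rotations at D and E under the given loads:
  at D: point load 43.5 at a = 1.12: Pab(L + b)/(6LEI) = 48.06/EI
  at E: point load 43.5 at a = 1.12: Pab(L + a)/(6LEI) = 34.28/EI
  θ_D0 = 48.06/EI,  θ_E0 = 34.28/EI
Flexibility coefficients: a unit moment at one end gives L/(3EI) there and L/(6EI) at the far end, so f₁₁ = f₂₂ = 1.5/EI and f₁₂ = f₂₁ = 0.75/EI.
Compatibility — zero rotation at each built-in end:
  1.5 M_D + 0.75 M_E = 48.06
  0.75 M_D + 1.5 M_E = 34.28
Solving the pair gives M_D = 27.49 kN·m and M_E = 9.108 kN·m (hogging).

M_D = 27.49 kN·m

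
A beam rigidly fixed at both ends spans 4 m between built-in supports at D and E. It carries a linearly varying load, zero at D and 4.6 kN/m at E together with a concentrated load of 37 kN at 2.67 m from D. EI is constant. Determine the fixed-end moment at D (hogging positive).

M_D = 13.38 kN·m

Take the two fixed-end moments M_D, M_E as redundants; the released structure is the simple span DE.
Simple-span end rotations at D and E under the given loads:
  at D: triangular load, peak 4.6: 7w₀L³/(360EI) = 5.724/EI
  at E: triangular load, peak 4.6: w₀L³/(45EI) = 6.542/EI
  at D: point load 37 at a = 2.67: Pab(L + b)/(6LEI) = 29.18/EI
  at E: point load 37 at a = 2.67: Pab(L + a)/(6LEI) = 36.52/EI
  θ_D0 = 34.9/EI,  θ_E0 = 43.06/EI
Flexibility coefficients: a unit moment at one end gives L/(3EI) there and L/(6EI) at the far end, so f₁₁ = f₂₂ = 1.333/EI and f₁₂ = f₂₁ = 0.6667/EI.
Compatibility — zero rotation at each built-in end:
  1.333 M_D + 0.6667 M_E = 34.9
  0.6667 M_D + 1.333 M_E = 43.06
Solving the pair gives M_D = 13.38 kN·m and M_E = 25.61 kN·m (hogging).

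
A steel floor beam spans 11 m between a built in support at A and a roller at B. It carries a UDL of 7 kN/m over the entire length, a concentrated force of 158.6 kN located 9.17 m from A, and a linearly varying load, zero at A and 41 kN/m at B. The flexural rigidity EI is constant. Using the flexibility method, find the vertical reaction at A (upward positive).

Release the roller at B. Primary structure: cantilever fixed at A.
Downward deflection at the released point B due to the loads:
  UDL 7: wL⁴/(8EI) = 12811/EI
  point load 158.6 at a = 9.17: Pa²(3L − a)/(6EI) = 52968/EI
  triangular load, peak 41 at the free end: 11w₀L⁴/(120EI) = 55026/EI
  δ_0 = 120805/EI
Tip deflection under a unit load at B: L³/(3EI) = 443.7/EI.
The prop prevents deflection at B: R_B = δ_0/δ_{BB} = 120805/443.7 = 272.3 kN.
Vertical equilibrium: R_A = ΣP − R_B = 461.1 − 272.3 = 188.8 kN.

R_A = 188.8 kN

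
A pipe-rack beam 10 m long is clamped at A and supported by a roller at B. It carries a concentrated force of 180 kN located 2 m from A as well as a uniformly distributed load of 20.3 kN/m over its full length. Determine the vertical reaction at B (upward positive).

R_B = 86.2 kN

Release the roller at B. Primary structure: cantilever fixed at A.
Primary-structure tip deflection at B by superposition:
  point load 180 at a = 2: Pa²(3L − a)/(6EI) = 3360/EI
  UDL 20.3: wL⁴/(8EI) = 25375/EI
  δ_0 = 28735/EI
Flexibility coefficient — unit upward force at B: δ_{BB} = L³/(3EI) = 333.3/EI.
The prop prevents deflection at B: R_B = δ_0/δ_{BB} = 28735/333.3 = 86.2 kN.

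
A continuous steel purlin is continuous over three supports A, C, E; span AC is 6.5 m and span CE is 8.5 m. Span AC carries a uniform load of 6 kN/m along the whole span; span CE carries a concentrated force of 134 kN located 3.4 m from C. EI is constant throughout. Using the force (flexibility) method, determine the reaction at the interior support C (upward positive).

Take M_C as the redundant. Released structure: two simple spans AC and CE with a hinge at C.
Rotations at C on the released spans (each span's end-slope, ×1/EI):
  span AC: UDL 6: wL³/(24EI) = 68.66/EI
  span CE: point load 134 at a = 3.4: Pab(L + b)/(6LEI) = 619.6/EI
  relative rotation θ_0 = (68.66 + 619.6)/EI = 688.3/EI
A unit hogging moment at C produces rotation L₁/(3EI) + L₂/(3EI) = 5/EI.
Slope continuity at C: θ_0 = M_C·5/EI, so M_C = 688.3/5 = 137.7 kN·m (hogging).
Span AC, ΣM about A with M_C applied at C: R_C^{AC}·6.5 = 126.8 + 137.7, so R_C^{AC} = 40.68 kN and R_A = 39 − 40.68 = -1.678 kN.
Span CE, ΣM about E: R_C^{CE}·8.5 = 683.4 + 137.7, so R_C^{CE} = 96.59 kN and R_E = 134 − 96.59 = 37.41 kN.
R_C = 40.68 + 96.59 = 137.3 kN.

R_C = 137.3 kN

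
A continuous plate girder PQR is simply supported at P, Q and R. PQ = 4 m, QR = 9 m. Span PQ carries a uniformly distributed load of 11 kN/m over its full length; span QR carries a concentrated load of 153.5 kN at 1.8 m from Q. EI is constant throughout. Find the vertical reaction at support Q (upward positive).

R_Q = 197 kN

Take M_Q as the redundant. Released structure: two simple spans PQ and QR with a hinge at Q.
End slopes at the hinge Q, treating each span as simply supported:
  span PQ: UDL 11: wL³/(24EI) = 29.33/EI
  span QR: point load 153.5 at a = 1.8: Pab(L + b)/(6LEI) = 596.8/EI
  relative rotation θ_0 = (29.33 + 596.8)/EI = 626.1/EI
A unit hogging moment at Q produces rotation L₁/(3EI) + L₂/(3EI) = 4.333/EI.
Slope continuity at Q: θ_0 = M_Q·4.333/EI, so M_Q = 626.1/4.333 = 144.5 kN·m (hogging).
Span PQ, ΣM about P with M_Q applied at Q: R_Q^{PQ}·4 = 88 + 144.5, so R_Q^{PQ} = 58.12 kN and R_P = 44 − 58.12 = -14.12 kN.
Span QR, ΣM about R: R_Q^{QR}·9 = 1105 + 144.5, so R_Q^{QR} = 138.9 kN and R_R = 153.5 − 138.9 = 14.65 kN.
R_Q = 58.12 + 138.9 = 197 kN.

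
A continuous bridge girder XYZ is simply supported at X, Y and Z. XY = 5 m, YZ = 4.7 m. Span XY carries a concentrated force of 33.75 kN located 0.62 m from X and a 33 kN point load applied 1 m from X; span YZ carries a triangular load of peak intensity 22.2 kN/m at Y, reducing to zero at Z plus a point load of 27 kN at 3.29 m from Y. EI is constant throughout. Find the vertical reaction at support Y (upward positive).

Release continuity at Y by inserting a hinge; the redundant is the internal moment M_Y. The primary structure is two simply-supported spans XY and YZ.
Rotations at Y on the released spans (each span's end-slope, ×1/EI):
  span XY: point load 33.75 at a = 0.62: Pab(L + a)/(6LEI) = 17.17/EI
  span XY: point load 33 at a = 1: Pab(L + a)/(6LEI) = 26.4/EI
  span YZ: triangular load, peak 22.2: w₀L³/(45EI) = 51.22/EI
  span YZ: point load 27 at a = 3.29: Pab(L + b)/(6LEI) = 27.14/EI
  relative rotation θ_0 = (43.57 + 78.36)/EI = 121.9/EI
A unit hogging moment at Y produces rotation L₁/(3EI) + L₂/(3EI) = 3.233/EI.
Compatibility: M_Y·(L₁+L₂)/(3EI) = θ_0, giving M_Y = 37.71 kN·m (hogging).
Span XY, ΣM about X with M_Y applied at Y: R_Y^{XY}·5 = 53.92 + 37.71, so R_Y^{XY} = 18.33 kN and R_X = 66.75 − 18.33 = 48.42 kN.
Span YZ, ΣM about Z: R_Y^{YZ}·4.7 = 201.5 + 37.71, so R_Y^{YZ} = 50.9 kN and R_Z = 79.17 − 50.9 = 28.27 kN.
R_Y = 18.33 + 50.9 = 69.23 kN.

R_Y = 69.23 kN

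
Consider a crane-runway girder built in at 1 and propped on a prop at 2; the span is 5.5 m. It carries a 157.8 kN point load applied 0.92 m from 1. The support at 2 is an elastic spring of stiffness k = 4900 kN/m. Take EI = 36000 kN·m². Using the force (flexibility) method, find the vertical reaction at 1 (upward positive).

Take the reaction at 2 as the redundant and release it; the primary structure is a cantilever fixed at 1.
Free-end deflection of the primary structure under the applied loading (downward +):
  point load 157.8 at a = 0.92: Pa²(3L − a)/(6EI) = 346.8/EI
Tip deflection under a unit load at 2: L³/(3EI) = 55.46/EI.
With EI = 36000 kN·m²: δ_0 = 0.009634 m and δ_{22} = 0.001541 m/kN.
Compatibility — the spring shortens by R_2/k under the reaction it provides: δ_0 − R_2·δ_{22} = R_2/k. With 1/k = 0.000204 m/kN, R_2 = δ_0 / (δ_{22} + 1/k) = 0.009634 / (0.001541 + 0.000204) = 5.522 kN.
Vertical equilibrium: R_1 = ΣP − R_2 = 157.8 − 5.522 = 152.3 kN.

R_1 = 152.3 kN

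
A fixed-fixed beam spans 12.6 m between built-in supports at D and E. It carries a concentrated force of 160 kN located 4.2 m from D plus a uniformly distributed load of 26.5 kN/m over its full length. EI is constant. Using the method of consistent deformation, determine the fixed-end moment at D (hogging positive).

M_D = 649.3 kN·m

Take the two fixed-end moments M_D, M_E as redundants; the released structure is the simple span DE.
End rotations of the released simple span under the applied load (×1/EI):
  at D: point load 160 at a = 4.2: Pab(L + b)/(6LEI) = 1568/EI
  at E: point load 160 at a = 4.2: Pab(L + a)/(6LEI) = 1254/EI
  at D: UDL 26.5: wL³/(24EI) = 2209/EI
  at E: UDL 26.5: wL³/(24EI) = 2209/EI
  θ_D0 = 3777/EI,  θ_E0 = 3463/EI
Flexibility coefficients: a unit moment at one end gives L/(3EI) there and L/(6EI) at the far end, so f₁₁ = f₂₂ = 4.2/EI and f₁₂ = f₂₁ = 2.1/EI.
Compatibility — zero rotation at each built-in end:
  4.2 M_D + 2.1 M_E = 3777
  2.1 M_D + 4.2 M_E = 3463
Solving the pair gives M_D = 649.3 kN·m and M_E = 499.9 kN·m (hogging).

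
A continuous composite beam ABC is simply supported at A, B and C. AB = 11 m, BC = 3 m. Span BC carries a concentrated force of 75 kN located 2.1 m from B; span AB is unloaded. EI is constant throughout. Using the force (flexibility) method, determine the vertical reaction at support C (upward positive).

Insert a hinge at B; M_B is the redundant, and each span becomes simply supported.
End slopes at the hinge B, treating each span as simply supported:
  span BC: point load 75 at a = 2.1: Pab(L + b)/(6LEI) = 30.71/EI
  relative rotation θ_0 = (0 + 30.71)/EI = 30.71/EI
A unit hogging moment at B produces rotation L₁/(3EI) + L₂/(3EI) = 4.667/EI.
Compatibility: M_B·(L₁+L₂)/(3EI) = θ_0, giving M_B = 6.581 kN·m (hogging).
Span BC, ΣM about C: R_B^{BC}·3 = 67.5 + 6.581, so R_B^{BC} = 24.69 kN and R_C = 75 − 24.69 = 50.31 kN.

R_C = 50.31 kN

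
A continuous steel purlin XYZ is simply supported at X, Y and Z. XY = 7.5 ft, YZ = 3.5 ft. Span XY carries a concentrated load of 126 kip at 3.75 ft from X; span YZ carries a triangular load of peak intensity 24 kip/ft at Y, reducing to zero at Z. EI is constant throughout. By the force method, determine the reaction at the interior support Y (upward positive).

Release continuity at Y by inserting a hinge; the redundant is the internal moment M_Y. The primary structure is two simply-supported spans XY and YZ.
Discontinuity in slope at Y on the released structure — sum the simple-span end rotations:
  span XY: point load 126 at a = 3.75: Pab(L + a)/(6LEI) = 443/EI
  span YZ: triangular load, peak 24: w₀L³/(45EI) = 22.87/EI
  relative rotation θ_0 = (443 + 22.87)/EI = 465.8/EI
A unit hogging moment at Y produces rotation L₁/(3EI) + L₂/(3EI) = 3.667/EI.
Slope continuity at Y: θ_0 = M_Y·3.667/EI, so M_Y = 465.8/3.667 = 127 kip·ft (hogging).
Span XY, ΣM about X with M_Y applied at Y: R_Y^{XY}·7.5 = 472.5 + 127, so R_Y^{XY} = 79.94 kip and R_X = 126 − 79.94 = 46.06 kip.
Span YZ, ΣM about Z: R_Y^{YZ}·3.5 = 98 + 127, so R_Y^{YZ} = 64.3 kip and R_Z = 42 − 64.3 = -22.3 kip.
R_Y = 79.94 + 64.3 = 144.2 kip.

R_Y = 144.2 kip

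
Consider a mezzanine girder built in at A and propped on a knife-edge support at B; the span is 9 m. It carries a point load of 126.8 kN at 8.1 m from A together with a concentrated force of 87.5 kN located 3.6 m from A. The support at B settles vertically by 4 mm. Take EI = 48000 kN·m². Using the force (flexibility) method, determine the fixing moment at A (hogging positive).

M_A = 214.8 kN·m

Take the reaction at B as the redundant and release it; the primary structure is a cantilever fixed at A.
Downward deflection at the released point B due to the loads:
  point load 126.8 at a = 8.1: Pa²(3L − a)/(6EI) = 26206/EI
  point load 87.5 at a = 3.6: Pa²(3L − a)/(6EI) = 4423/EI
  δ_0 = 30629/EI
Tip deflection under a unit load at B: L³/(3EI) = 243/EI.
With EI = 48000 kN·m²: δ_0 = 0.63809 m and δ_{BB} = 0.005063 m/kN.
Compatibility — the beam at B must follow the support down by 0.004 m: δ_0 − R_B·δ_{BB} = 0.004, so R_B = (0.63809 − 0.004)/0.005063 = 125.3 kN.
Moment equilibrium about A: M_A = Σ(load moments about A) − R_B·L = 1342 − 125.3×9 = 214.8 kN·m.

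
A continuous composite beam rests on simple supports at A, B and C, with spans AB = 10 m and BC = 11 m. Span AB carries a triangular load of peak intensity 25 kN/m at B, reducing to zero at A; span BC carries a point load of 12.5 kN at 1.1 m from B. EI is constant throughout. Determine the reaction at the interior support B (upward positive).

R_B = 110.9 kN

Release continuity at B by inserting a hinge; the redundant is the internal moment M_B. The primary structure is two simply-supported spans AB and BC.
End slopes at the hinge B, treating each span as simply supported:
  span AB: triangular load, peak 25: w₀L³/(45EI) = 555.6/EI
  span BC: point load 12.5 at a = 1.1: Pab(L + b)/(6LEI) = 43.11/EI
  relative rotation θ_0 = (555.6 + 43.11)/EI = 598.7/EI
A unit hogging moment at B produces rotation L₁/(3EI) + L₂/(3EI) = 7/EI.
Slope continuity at B: θ_0 = M_B·7/EI, so M_B = 598.7/7 = 85.52 kN·m (hogging).
Span AB, ΣM about A with M_B applied at B: R_B^{AB}·10 = 833.3 + 85.52, so R_B^{AB} = 91.89 kN and R_A = 125 − 91.89 = 33.11 kN.
Span BC, ΣM about C: R_B^{BC}·11 = 123.8 + 85.52, so R_B^{BC} = 19.02 kN and R_C = 12.5 − 19.02 = -6.525 kN.
R_B = 91.89 + 19.02 = 110.9 kN.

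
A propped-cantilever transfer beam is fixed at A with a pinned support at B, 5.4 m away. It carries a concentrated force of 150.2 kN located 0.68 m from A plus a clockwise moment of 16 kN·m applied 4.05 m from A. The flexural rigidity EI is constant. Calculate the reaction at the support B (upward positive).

Choose R_B as the redundant. The primary structure is the cantilever fixed at A.
Deflection at B on the released cantilever, summing each load's contribution:
  point load 150.2 at a = 0.68: Pa²(3L − a)/(6EI) = 179.7/EI
  clockwise couple 16 at a = 4.05: M₀a(2L − a)/(2EI) = 218.7/EI
  δ_0 = 398.4/EI
Flexibility coefficient — unit upward force at B: δ_{BB} = L³/(3EI) = 52.49/EI.
Compatibility at B: δ_0 − R_B·δ_{BB} = 0, so R_B = 398.4/52.49 = 7.589 kN.

R_B = 7.589 kN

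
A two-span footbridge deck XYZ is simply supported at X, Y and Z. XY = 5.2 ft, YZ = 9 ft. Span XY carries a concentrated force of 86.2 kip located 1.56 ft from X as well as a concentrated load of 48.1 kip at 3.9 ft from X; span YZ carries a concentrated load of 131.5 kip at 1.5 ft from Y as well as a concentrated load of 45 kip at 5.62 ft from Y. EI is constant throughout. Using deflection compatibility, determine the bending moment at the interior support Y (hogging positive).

Take M_Y as the redundant. Released structure: two simple spans XY and YZ with a hinge at Y.
End slopes at the hinge Y, treating each span as simply supported:
  span XY: point load 86.2 at a = 1.56: Pab(L + a)/(6LEI) = 106.1/EI
  span XY: point load 48.1 at a = 3.9: Pab(L + a)/(6LEI) = 71.13/EI
  span YZ: point load 131.5 at a = 1.5: Pab(L + b)/(6LEI) = 452/EI
  span YZ: point load 45 at a = 5.62: Pab(L + b)/(6LEI) = 196/EI
  relative rotation θ_0 = (177.2 + 648)/EI = 825.2/EI
A unit hogging moment at Y produces rotation L₁/(3EI) + L₂/(3EI) = 4.733/EI.
Compatibility: M_Y·(L₁+L₂)/(3EI) = θ_0, giving M_Y = 174.3 kip·ft (hogging).

M_Y = 174.3 kip·ft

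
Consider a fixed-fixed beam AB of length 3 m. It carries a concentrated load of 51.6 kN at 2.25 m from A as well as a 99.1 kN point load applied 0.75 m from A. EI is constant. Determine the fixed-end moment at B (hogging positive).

Release both end moments; the primary structure is a simply-supported span AB with redundants M_A and M_B.
End rotations of the released simple span under the applied load (×1/EI):
  at A: point load 51.6 at a = 2.25: Pab(L + b)/(6LEI) = 18.14/EI
  at B: point load 51.6 at a = 2.25: Pab(L + a)/(6LEI) = 25.4/EI
  at A: point load 99.1 at a = 0.75: Pab(L + b)/(6LEI) = 48.78/EI
  at B: point load 99.1 at a = 0.75: Pab(L + a)/(6LEI) = 34.84/EI
  θ_A0 = 66.92/EI,  θ_B0 = 60.24/EI
Flexibility coefficients: a unit moment at one end gives L/(3EI) there and L/(6EI) at the far end, so f₁₁ = f₂₂ = 1/EI and f₁₂ = f₂₁ = 0.5/EI.
Compatibility — zero rotation at each built-in end:
  1 M_A + 0.5 M_B = 66.92
  0.5 M_A + 1 M_B = 60.24
Solving the pair gives M_A = 49.06 kN·m and M_B = 35.7 kN·m (hogging).

M_B = 35.7 kN·m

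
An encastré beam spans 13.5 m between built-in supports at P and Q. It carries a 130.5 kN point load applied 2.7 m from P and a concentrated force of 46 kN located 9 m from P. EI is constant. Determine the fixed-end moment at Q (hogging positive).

Release both end moments; the primary structure is a simply-supported span PQ with redundants M_P and M_Q.
End rotations of the released simple span under the applied load (×1/EI):
  at P: point load 130.5 at a = 2.7: Pab(L + b)/(6LEI) = 1142/EI
  at Q: point load 130.5 at a = 2.7: Pab(L + a)/(6LEI) = 761.1/EI
  at P: point load 46 at a = 9: Pab(L + b)/(6LEI) = 414/EI
  at Q: point load 46 at a = 9: Pab(L + a)/(6LEI) = 517.5/EI
  θ_P0 = 1556/EI,  θ_Q0 = 1279/EI
Flexibility coefficients: a unit moment at one end gives L/(3EI) there and L/(6EI) at the far end, so f₁₁ = f₂₂ = 4.5/EI and f₁₂ = f₂₁ = 2.25/EI.
Compatibility — zero rotation at each built-in end:
  4.5 M_P + 2.25 M_Q = 1556
  2.25 M_P + 4.5 M_Q = 1279
Solving the pair gives M_P = 271.5 kN·m and M_Q = 148.4 kN·m (hogging).

M_Q = 148.4 kN·m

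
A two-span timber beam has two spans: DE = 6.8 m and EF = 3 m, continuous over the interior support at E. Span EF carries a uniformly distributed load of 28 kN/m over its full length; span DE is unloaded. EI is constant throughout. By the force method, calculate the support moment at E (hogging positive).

M_E = 9.643 kN·m

Insert a hinge at E; M_E is the redundant, and each span becomes simply supported.
Discontinuity in slope at E on the released structure — sum the simple-span end rotations:
  span EF: UDL 28: wL³/(24EI) = 31.5/EI
  relative rotation θ_0 = (0 + 31.5)/EI = 31.5/EI
A unit hogging moment at E produces rotation L₁/(3EI) + L₂/(3EI) = 3.267/EI.
Compatibility: M_E·(L₁+L₂)/(3EI) = θ_0, giving M_E = 9.643 kN·m (hogging).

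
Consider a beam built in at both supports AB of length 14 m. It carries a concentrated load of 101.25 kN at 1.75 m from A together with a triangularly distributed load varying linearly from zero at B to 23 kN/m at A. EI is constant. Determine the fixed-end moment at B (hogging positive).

Take the two fixed-end moments M_A, M_B as redundants; the released structure is the simple span AB.
On the primary (simply-supported) span, the end slopes from the loading are:
  at A: point load 101.25 at a = 1.75: Pab(L + b)/(6LEI) = 678.3/EI
  at B: point load 101.25 at a = 1.75: Pab(L + a)/(6LEI) = 407/EI
  at A: triangular load, peak 23: w₀L³/(45EI) = 1402/EI
  at B: triangular load, peak 23: 7w₀L³/(360EI) = 1227/EI
  θ_A0 = 2081/EI,  θ_B0 = 1634/EI
Flexibility coefficients: a unit moment at one end gives L/(3EI) there and L/(6EI) at the far end, so f₁₁ = f₂₂ = 4.667/EI and f₁₂ = f₂₁ = 2.333/EI.
Compatibility — zero rotation at each built-in end:
  4.667 M_A + 2.333 M_B = 2081
  2.333 M_A + 4.667 M_B = 1634
Solving the pair gives M_A = 361.1 kN·m and M_B = 169.6 kN·m (hogging).

M_B = 169.6 kN·m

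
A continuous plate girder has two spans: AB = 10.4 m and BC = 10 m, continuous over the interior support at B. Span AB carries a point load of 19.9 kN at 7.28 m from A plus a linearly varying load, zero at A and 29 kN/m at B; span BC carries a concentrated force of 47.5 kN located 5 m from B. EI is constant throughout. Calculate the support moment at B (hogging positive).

M_B = 169.1 kN·m

Take M_B as the redundant. Released structure: two simple spans AB and BC with a hinge at B.
End slopes at the hinge B, treating each span as simply supported:
  span AB: point load 19.9 at a = 7.28: Pab(L + a)/(6LEI) = 128.1/EI
  span AB: triangular load, peak 29: w₀L³/(45EI) = 724.9/EI
  span BC: point load 47.5 at a = 5: Pab(L + b)/(6LEI) = 296.9/EI
  relative rotation θ_0 = (853 + 296.9)/EI = 1150/EI
A unit hogging moment at B produces rotation L₁/(3EI) + L₂/(3EI) = 6.8/EI.
Slope continuity at B: θ_0 = M_B·6.8/EI, so M_B = 1150/6.8 = 169.1 kN·m (hogging).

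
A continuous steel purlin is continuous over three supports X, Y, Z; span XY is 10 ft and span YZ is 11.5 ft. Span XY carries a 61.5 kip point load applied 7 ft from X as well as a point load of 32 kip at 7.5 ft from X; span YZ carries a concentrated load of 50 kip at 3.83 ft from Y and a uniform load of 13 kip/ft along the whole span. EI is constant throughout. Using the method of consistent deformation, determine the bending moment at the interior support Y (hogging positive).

Insert a hinge at Y; M_Y is the redundant, and each span becomes simply supported.
Rotations at Y on the released spans (each span's end-slope, ×1/EI):
  span XY: point load 61.5 at a = 7: Pab(L + a)/(6LEI) = 365.9/EI
  span XY: point load 32 at a = 7.5: Pab(L + a)/(6LEI) = 175/EI
  span YZ: point load 50 at a = 3.83: Pab(L + b)/(6LEI) = 408.1/EI
  span YZ: UDL 13: wL³/(24EI) = 823.8/EI
  relative rotation θ_0 = (540.9 + 1232)/EI = 1773/EI
A unit hogging moment at Y produces rotation L₁/(3EI) + L₂/(3EI) = 7.167/EI.
Slope continuity at Y: θ_0 = M_Y·7.167/EI, so M_Y = 1773/7.167 = 247.4 kip·ft (hogging).

M_Y = 247.4 kip·ft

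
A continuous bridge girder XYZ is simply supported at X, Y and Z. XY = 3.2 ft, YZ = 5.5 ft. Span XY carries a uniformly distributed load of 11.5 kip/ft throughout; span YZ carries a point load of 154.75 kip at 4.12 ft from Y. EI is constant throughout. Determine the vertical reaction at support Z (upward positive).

R_Z = 103.4 kip

Take M_Y as the redundant. Released structure: two simple spans XY and YZ with a hinge at Y.
Discontinuity in slope at Y on the released structure — sum the simple-span end rotations:
  span XY: UDL 11.5: wL³/(24EI) = 15.7/EI
  span YZ: point load 154.75 at a = 4.12: Pab(L + b)/(6LEI) = 183.4/EI
  relative rotation θ_0 = (15.7 + 183.4)/EI = 199.1/EI
A unit hogging moment at Y produces rotation L₁/(3EI) + L₂/(3EI) = 2.9/EI.
Compatibility: M_Y·(L₁+L₂)/(3EI) = θ_0, giving M_Y = 68.67 kip·ft (hogging).
Span YZ, ΣM about Z: R_Y^{YZ}·5.5 = 213.6 + 68.67, so R_Y^{YZ} = 51.31 kip and R_Z = 154.8 − 51.31 = 103.4 kip.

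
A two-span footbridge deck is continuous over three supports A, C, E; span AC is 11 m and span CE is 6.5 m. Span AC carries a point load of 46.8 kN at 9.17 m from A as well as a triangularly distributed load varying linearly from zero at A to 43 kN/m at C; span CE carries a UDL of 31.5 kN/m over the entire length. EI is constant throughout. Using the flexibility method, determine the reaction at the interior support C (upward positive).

R_C = 377.6 kN

Take M_C as the redundant. Released structure: two simple spans AC and CE with a hinge at C.
Discontinuity in slope at C on the released structure — sum the simple-span end rotations:
  span AC: point load 46.8 at a = 9.17: Pab(L + a)/(6LEI) = 240/EI
  span AC: triangular load, peak 43: w₀L³/(45EI) = 1272/EI
  span CE: UDL 31.5: wL³/(24EI) = 360.4/EI
  relative rotation θ_0 = (1512 + 360.4)/EI = 1872/EI
A unit hogging moment at C produces rotation L₁/(3EI) + L₂/(3EI) = 5.833/EI.
Compatibility: M_C·(L₁+L₂)/(3EI) = θ_0, giving M_C = 321 kN·m (hogging).
Span AC, ΣM about A with M_C applied at C: R_C^{AC}·11 = 2163 + 321, so R_C^{AC} = 225.9 kN and R_A = 283.3 − 225.9 = 57.44 kN.
Span CE, ΣM about E: R_C^{CE}·6.5 = 665.4 + 321, so R_C^{CE} = 151.8 kN and R_E = 204.8 − 151.8 = 53 kN.
R_C = 225.9 + 151.8 = 377.6 kN.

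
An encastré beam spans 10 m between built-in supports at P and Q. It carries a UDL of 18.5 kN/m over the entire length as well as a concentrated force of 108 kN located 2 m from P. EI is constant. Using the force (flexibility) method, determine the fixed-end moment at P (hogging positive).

Take the two fixed-end moments M_P, M_Q as redundants; the released structure is the simple span PQ.
Simple-span end rotations at P and Q under the given loads:
  at P: UDL 18.5: wL³/(24EI) = 770.8/EI
  at Q: UDL 18.5: wL³/(24EI) = 770.8/EI
  at P: point load 108 at a = 2: Pab(L + b)/(6LEI) = 518.4/EI
  at Q: point load 108 at a = 2: Pab(L + a)/(6LEI) = 345.6/EI
  θ_P0 = 1289/EI,  θ_Q0 = 1116/EI
Flexibility coefficients: a unit moment at one end gives L/(3EI) there and L/(6EI) at the far end, so f₁₁ = f₂₂ = 3.333/EI and f₁₂ = f₂₁ = 1.667/EI.
Compatibility — zero rotation at each built-in end:
  3.333 M_P + 1.667 M_Q = 1289
  1.667 M_P + 3.333 M_Q = 1116
Solving the pair gives M_P = 292.4 kN·m and M_Q = 188.7 kN·m (hogging).

M_P = 292.4 kN·m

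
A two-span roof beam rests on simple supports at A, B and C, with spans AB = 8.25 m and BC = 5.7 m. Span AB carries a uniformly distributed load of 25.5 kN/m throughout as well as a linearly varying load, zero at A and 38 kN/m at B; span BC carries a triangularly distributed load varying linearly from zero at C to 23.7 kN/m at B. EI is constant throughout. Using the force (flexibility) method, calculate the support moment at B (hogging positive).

M_B = 251.3 kN·m

Release continuity at B by inserting a hinge; the redundant is the internal moment M_B. The primary structure is two simply-supported spans AB and BC.
Discontinuity in slope at B on the released structure — sum the simple-span end rotations:
  span AB: UDL 25.5: wL³/(24EI) = 596.6/EI
  span AB: triangular load, peak 38: w₀L³/(45EI) = 474.2/EI
  span BC: triangular load, peak 23.7: w₀L³/(45EI) = 97.53/EI
  relative rotation θ_0 = (1071 + 97.53)/EI = 1168/EI
A unit hogging moment at B produces rotation L₁/(3EI) + L₂/(3EI) = 4.65/EI.
Compatibility: M_B·(L₁+L₂)/(3EI) = θ_0, giving M_B = 251.3 kN·m (hogging).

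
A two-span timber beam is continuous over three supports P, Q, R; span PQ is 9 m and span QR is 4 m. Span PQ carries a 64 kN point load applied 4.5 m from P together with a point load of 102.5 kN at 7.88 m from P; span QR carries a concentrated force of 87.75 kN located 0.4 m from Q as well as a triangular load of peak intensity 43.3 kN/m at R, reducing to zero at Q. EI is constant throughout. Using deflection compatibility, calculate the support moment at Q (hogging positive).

M_Q = 161.7 kN·m

Release continuity at Q by inserting a hinge; the redundant is the internal moment M_Q. The primary structure is two simply-supported spans PQ and QR.
Discontinuity in slope at Q on the released structure — sum the simple-span end rotations:
  span PQ: point load 64 at a = 4.5: Pab(L + a)/(6LEI) = 324/EI
  span PQ: point load 102.5 at a = 7.88: Pab(L + a)/(6LEI) = 282.8/EI
  span QR: point load 87.75 at a = 0.4: Pab(L + b)/(6LEI) = 40.01/EI
  span QR: triangular load, peak 43.3: 7w₀L³/(360EI) = 53.88/EI
  relative rotation θ_0 = (606.8 + 93.9)/EI = 700.7/EI
A unit hogging moment at Q produces rotation L₁/(3EI) + L₂/(3EI) = 4.333/EI.
Compatibility: M_Q·(L₁+L₂)/(3EI) = θ_0, giving M_Q = 161.7 kN·m (hogging).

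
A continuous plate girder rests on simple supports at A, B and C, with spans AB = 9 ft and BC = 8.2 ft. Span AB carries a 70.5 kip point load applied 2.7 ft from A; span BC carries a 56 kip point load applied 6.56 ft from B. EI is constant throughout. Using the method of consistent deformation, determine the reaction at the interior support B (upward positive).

Insert a hinge at B; M_B is the redundant, and each span becomes simply supported.
End slopes at the hinge B, treating each span as simply supported:
  span AB: point load 70.5 at a = 2.7: Pab(L + a)/(6LEI) = 259.8/EI
  span BC: point load 56 at a = 6.56: Pab(L + b)/(6LEI) = 120.5/EI
  relative rotation θ_0 = (259.8 + 120.5)/EI = 380.3/EI
A unit hogging moment at B produces rotation L₁/(3EI) + L₂/(3EI) = 5.733/EI.
Slope continuity at B: θ_0 = M_B·5.733/EI, so M_B = 380.3/5.733 = 66.34 kip·ft (hogging).
Span AB, ΣM about A with M_B applied at B: R_B^{AB}·9 = 190.3 + 66.34, so R_B^{AB} = 28.52 kip and R_A = 70.5 − 28.52 = 41.98 kip.
Span BC, ΣM about C: R_B^{BC}·8.2 = 91.84 + 66.34, so R_B^{BC} = 19.29 kip and R_C = 56 − 19.29 = 36.71 kip.
R_B = 28.52 + 19.29 = 47.81 kip.

R_B = 47.81 kip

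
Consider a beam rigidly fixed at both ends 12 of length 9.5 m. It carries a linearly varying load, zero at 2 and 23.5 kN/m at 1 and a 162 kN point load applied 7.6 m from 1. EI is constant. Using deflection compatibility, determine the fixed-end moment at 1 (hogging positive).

M_1 = 155.3 kN·m

Take the two fixed-end moments M_1, M_2 as redundants; the released structure is the simple span 12.
End rotations of the released simple span under the applied load (×1/EI):
  at 1: triangular load, peak 23.5: w₀L³/(45EI) = 447.7/EI
  at 2: triangular load, peak 23.5: 7w₀L³/(360EI) = 391.8/EI
  at 1: point load 162 at a = 7.6: Pab(L + b)/(6LEI) = 467.9/EI
  at 2: point load 162 at a = 7.6: Pab(L + a)/(6LEI) = 701.8/EI
  θ_10 = 915.6/EI,  θ_20 = 1094/EI
Flexibility coefficients: a unit moment at one end gives L/(3EI) there and L/(6EI) at the far end, so f₁₁ = f₂₂ = 3.167/EI and f₁₂ = f₂₁ = 1.583/EI.
Compatibility — zero rotation at each built-in end:
  3.167 M_1 + 1.583 M_2 = 915.6
  1.583 M_1 + 3.167 M_2 = 1094
Solving the pair gives M_1 = 155.3 kN·m and M_2 = 267.7 kN·m (hogging).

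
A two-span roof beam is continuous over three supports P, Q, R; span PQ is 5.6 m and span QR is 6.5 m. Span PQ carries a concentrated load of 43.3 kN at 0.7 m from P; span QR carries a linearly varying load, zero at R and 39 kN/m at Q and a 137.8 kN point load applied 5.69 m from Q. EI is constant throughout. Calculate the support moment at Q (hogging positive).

M_Q = 95.43 kN·m

Take M_Q as the redundant. Released structure: two simple spans PQ and QR with a hinge at Q.
Rotations at Q on the released spans (each span's end-slope, ×1/EI):
  span PQ: point load 43.3 at a = 0.7: Pab(L + a)/(6LEI) = 27.85/EI
  span QR: triangular load, peak 39: w₀L³/(45EI) = 238/EI
  span QR: point load 137.8 at a = 5.69: Pab(L + b)/(6LEI) = 119/EI
  relative rotation θ_0 = (27.85 + 357.1)/EI = 384.9/EI
A unit hogging moment at Q produces rotation L₁/(3EI) + L₂/(3EI) = 4.033/EI.
Slope continuity at Q: θ_0 = M_Q·4.033/EI, so M_Q = 384.9/4.033 = 95.43 kN·m (hogging).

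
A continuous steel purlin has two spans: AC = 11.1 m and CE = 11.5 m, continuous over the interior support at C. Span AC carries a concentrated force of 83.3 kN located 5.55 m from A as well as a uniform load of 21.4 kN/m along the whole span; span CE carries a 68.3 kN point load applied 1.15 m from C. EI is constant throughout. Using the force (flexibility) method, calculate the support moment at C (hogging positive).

Take M_C as the redundant. Released structure: two simple spans AC and CE with a hinge at C.
Discontinuity in slope at C on the released structure — sum the simple-span end rotations:
  span AC: point load 83.3 at a = 5.55: Pab(L + a)/(6LEI) = 641.5/EI
  span AC: UDL 21.4: wL³/(24EI) = 1219/EI
  span CE: point load 68.3 at a = 1.15: Pab(L + b)/(6LEI) = 257.4/EI
  relative rotation θ_0 = (1861 + 257.4)/EI = 2118/EI
A unit hogging moment at C produces rotation L₁/(3EI) + L₂/(3EI) = 7.533/EI.
Compatibility: M_C·(L₁+L₂)/(3EI) = θ_0, giving M_C = 281.2 kN·m (hogging).

M_C = 281.2 kN·m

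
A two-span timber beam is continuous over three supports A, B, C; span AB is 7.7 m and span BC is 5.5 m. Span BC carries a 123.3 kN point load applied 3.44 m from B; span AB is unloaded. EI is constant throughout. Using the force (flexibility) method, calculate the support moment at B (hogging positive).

M_B = 45.49 kN·m

Take M_B as the redundant. Released structure: two simple spans AB and BC with a hinge at B.
End slopes at the hinge B, treating each span as simply supported:
  span BC: point load 123.3 at a = 3.44: Pab(L + b)/(6LEI) = 200.2/EI
  relative rotation θ_0 = (0 + 200.2)/EI = 200.2/EI
A unit hogging moment at B produces rotation L₁/(3EI) + L₂/(3EI) = 4.4/EI.
Slope continuity at B: θ_0 = M_B·4.4/EI, so M_B = 200.2/4.4 = 45.49 kN·m (hogging).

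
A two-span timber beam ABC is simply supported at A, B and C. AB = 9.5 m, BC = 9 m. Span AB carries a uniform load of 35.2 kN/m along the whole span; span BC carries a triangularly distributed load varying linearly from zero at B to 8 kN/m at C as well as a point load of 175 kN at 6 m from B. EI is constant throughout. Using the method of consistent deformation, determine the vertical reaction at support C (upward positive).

Take M_B as the redundant. Released structure: two simple spans AB and BC with a hinge at B.
Discontinuity in slope at B on the released structure — sum the simple-span end rotations:
  span AB: UDL 35.2: wL³/(24EI) = 1257/EI
  span BC: triangular load, peak 8: 7w₀L³/(360EI) = 113.4/EI
  span BC: point load 175 at a = 6: Pab(L + b)/(6LEI) = 700/EI
  relative rotation θ_0 = (1257 + 813.4)/EI = 2071/EI
A unit hogging moment at B produces rotation L₁/(3EI) + L₂/(3EI) = 6.167/EI.
Slope continuity at B: θ_0 = M_B·6.167/EI, so M_B = 2071/6.167 = 335.8 kN·m (hogging).
Span BC, ΣM about C: R_B^{BC}·9 = 633 + 335.8, so R_B^{BC} = 107.6 kN and R_C = 211 − 107.6 = 103.4 kN.

R_C = 103.4 kN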